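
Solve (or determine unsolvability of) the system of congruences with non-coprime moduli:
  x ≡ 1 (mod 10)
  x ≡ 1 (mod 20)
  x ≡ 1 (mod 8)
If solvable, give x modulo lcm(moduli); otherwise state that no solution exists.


Moduli 10, 20, 8 are not pairwise coprime, so CRT works modulo lcm(m_i) when all pairwise compatibility conditions hold.
Pairwise compatibility: gcd(m_i, m_j) must divide a_i - a_j for every pair.
Merge one congruence at a time:
  Start: x ≡ 1 (mod 10).
  Combine with x ≡ 1 (mod 20): gcd(10, 20) = 10; 1 - 1 = 0, which IS divisible by 10, so compatible.
    Write x = 1 + 10·t and substitute into x ≡ 1 (mod 20): 10·t ≡ 1 − 1 = 0 (mod 20).
    Divide the congruence (and modulus) by g = 10: 1·t ≡ 0 (mod 2).
    So t ≡ 0 (mod 2).
    Then x = 1 + 10·0 = 1, valid modulo lcm(10, 20) = 20: x ≡ 1 (mod 20).
  Combine with x ≡ 1 (mod 8): gcd(20, 8) = 4; 1 - 1 = 0, which IS divisible by 4, so compatible.
    Write x = 1 + 20·t and substitute into x ≡ 1 (mod 8): 20·t ≡ 1 − 1 = 0 (mod 8).
    Divide the congruence (and modulus) by g = 4: 5·t ≡ 0 (mod 2).
    Reduce coefficients mod 2: 1·t ≡ 0 (mod 2).
    So t ≡ 0 (mod 2).
    Then x = 1 + 20·0 = 1, valid modulo lcm(20, 8) = 40: x ≡ 1 (mod 40).
Verify: 1 mod 10 = 1, 1 mod 20 = 1, 1 mod 8 = 1.

x ≡ 1 (mod 40).


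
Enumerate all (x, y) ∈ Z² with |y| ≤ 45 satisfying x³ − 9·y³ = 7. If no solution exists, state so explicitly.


The equation is x³ - 9y³ = 7. For fixed y, x³ = 9·y³ + 7, so a solution requires the RHS to be a perfect cube.
Strategy: iterate y from -45 to 45, compute RHS = 9·y³ + 7, and check whether it is a (positive or negative) perfect cube.
Check small values of y:
  y = 0: RHS = 7 is not a perfect cube.
  y = 1: RHS = 16 is not a perfect cube.
  y = -1: RHS = -2 is not a perfect cube.
  y = 2: RHS = 79 is not a perfect cube.
  y = -2: RHS = -65 is not a perfect cube.
  y = 3: RHS = 250 is not a perfect cube.
  y = -3: RHS = -236 is not a perfect cube.
Continuing the search up to |y| = 45 finds no solutions either.
No (x, y) in the scanned range satisfies the equation.

No integer solutions with |y| ≤ 45.


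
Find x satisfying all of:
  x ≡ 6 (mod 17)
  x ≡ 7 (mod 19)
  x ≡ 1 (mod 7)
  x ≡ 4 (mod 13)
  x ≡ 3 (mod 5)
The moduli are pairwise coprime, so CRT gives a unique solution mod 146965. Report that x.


Product of moduli M = 17 · 19 · 7 · 13 · 5 = 146965.
Merge one congruence at a time:
  Start: x ≡ 6 (mod 17).
  Combine with x ≡ 7 (mod 19); new modulus lcm = 323.
    Write x = 6 + 17·t and substitute into x ≡ 7 (mod 19): 17·t ≡ 7 − 6 = 1 (mod 19).
    The inverse of 17 mod 19 is 9 (since 17·9 = 153 = 8·19 + 1), so t ≡ 9·1 = 9 ≡ 9 (mod 19).
    Then x = 6 + 17·9 = 159, valid modulo lcm(17, 19) = 323: x ≡ 159 (mod 323).
  Combine with x ≡ 1 (mod 7); new modulus lcm = 2261.
    Write x = 159 + 323·t and substitute into x ≡ 1 (mod 7): 323·t ≡ 1 − 159 = -158 (mod 7).
    Reduce coefficients mod 7: 1·t ≡ 3 (mod 7).
    So t ≡ 3 (mod 7).
    Then x = 159 + 323·3 = 1128, valid modulo lcm(323, 7) = 2261: x ≡ 1128 (mod 2261).
  Combine with x ≡ 4 (mod 13); new modulus lcm = 29393.
    Write x = 1128 + 2261·t and substitute into x ≡ 4 (mod 13): 2261·t ≡ 4 − 1128 = -1124 (mod 13).
    Reduce coefficients mod 13: 12·t ≡ 7 (mod 13).
    The inverse of 12 mod 13 is 12 (since 12·12 = 144 = 11·13 + 1), so t ≡ 12·7 = 84 ≡ 6 (mod 13).
    Then x = 1128 + 2261·6 = 14694, valid modulo lcm(2261, 13) = 29393: x ≡ 14694 (mod 29393).
  Combine with x ≡ 3 (mod 5); new modulus lcm = 146965.
    Write x = 14694 + 29393·t and substitute into x ≡ 3 (mod 5): 29393·t ≡ 3 − 14694 = -14691 (mod 5).
    Reduce coefficients mod 5: 3·t ≡ 4 (mod 5).
    The inverse of 3 mod 5 is 2 (since 3·2 = 6 = 1·5 + 1), so t ≡ 2·4 = 8 ≡ 3 (mod 5).
    Then x = 14694 + 29393·3 = 102873, valid modulo lcm(29393, 5) = 146965: x ≡ 102873 (mod 146965).
Verify against each original: 102873 mod 17 = 6, 102873 mod 19 = 7, 102873 mod 7 = 1, 102873 mod 13 = 4, 102873 mod 5 = 3.

x ≡ 102873 (mod 146965).


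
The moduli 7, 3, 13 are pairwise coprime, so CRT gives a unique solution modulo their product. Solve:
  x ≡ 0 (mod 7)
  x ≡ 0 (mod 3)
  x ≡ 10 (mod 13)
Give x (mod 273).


Moduli 7, 3, 13 are pairwise coprime; by CRT there is a unique solution modulo M = 7 · 3 · 13 = 273.
Solve pairwise, accumulating the modulus:
  Start with x ≡ 0 (mod 7).
  Combine with x ≡ 0 (mod 3): since gcd(7, 3) = 1, we get a unique residue mod 21.
    Write x = 0 + 7·t and substitute into x ≡ 0 (mod 3): 7·t ≡ 0 − 0 = 0 (mod 3).
    Reduce coefficients mod 3: 1·t ≡ 0 (mod 3).
    So t ≡ 0 (mod 3).
    Then x = 0 + 7·0 = 0, valid modulo lcm(7, 3) = 21: x ≡ 0 (mod 21).
  Combine with x ≡ 10 (mod 13): since gcd(21, 13) = 1, we get a unique residue mod 273.
    Write x = 0 + 21·t and substitute into x ≡ 10 (mod 13): 21·t ≡ 10 − 0 = 10 (mod 13).
    Reduce coefficients mod 13: 8·t ≡ 10 (mod 13).
    The inverse of 8 mod 13 is 5 (since 8·5 = 40 = 3·13 + 1), so t ≡ 5·10 = 50 ≡ 11 (mod 13).
    Then x = 0 + 21·11 = 231, valid modulo lcm(21, 13) = 273: x ≡ 231 (mod 273).
Verify: 231 mod 7 = 0 ✓, 231 mod 3 = 0 ✓, 231 mod 13 = 10 ✓.

x ≡ 231 (mod 273).


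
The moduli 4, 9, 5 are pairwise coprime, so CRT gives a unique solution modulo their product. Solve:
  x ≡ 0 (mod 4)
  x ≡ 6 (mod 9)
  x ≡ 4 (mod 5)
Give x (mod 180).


Moduli 4, 9, 5 are pairwise coprime; by CRT there is a unique solution modulo M = 4 · 9 · 5 = 180.
Solve pairwise, accumulating the modulus:
  Start with x ≡ 0 (mod 4).
  Combine with x ≡ 6 (mod 9): since gcd(4, 9) = 1, we get a unique residue mod 36.
    Write x = 0 + 4·t and substitute into x ≡ 6 (mod 9): 4·t ≡ 6 − 0 = 6 (mod 9).
    The inverse of 4 mod 9 is 7 (since 4·7 = 28 = 3·9 + 1), so t ≡ 7·6 = 42 ≡ 6 (mod 9).
    Then x = 0 + 4·6 = 24, valid modulo lcm(4, 9) = 36: x ≡ 24 (mod 36).
  Combine with x ≡ 4 (mod 5): since gcd(36, 5) = 1, we get a unique residue mod 180.
    Write x = 24 + 36·t and substitute into x ≡ 4 (mod 5): 36·t ≡ 4 − 24 = -20 (mod 5).
    Reduce coefficients mod 5: 1·t ≡ 0 (mod 5).
    So t ≡ 0 (mod 5).
    Then x = 24 + 36·0 = 24, valid modulo lcm(36, 5) = 180: x ≡ 24 (mod 180).
Verify: 24 mod 4 = 0 ✓, 24 mod 9 = 6 ✓, 24 mod 5 = 4 ✓.

x ≡ 24 (mod 180).


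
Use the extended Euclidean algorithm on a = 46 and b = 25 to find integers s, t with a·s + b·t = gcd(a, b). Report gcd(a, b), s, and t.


Euclidean algorithm on (46, 25) — divide until remainder is 0:
  46 = 1 · 25 + 21
  25 = 1 · 21 + 4
  21 = 5 · 4 + 1
  4 = 4 · 1 + 0
gcd(46, 25) = 1.
Track Bezout coefficients alongside the remainders: start with r₀ = 46 = a·1 + b·0 (s = 1, t = 0) and r₁ = 25 = a·0 + b·1 (s = 0, t = 1); each new remainder r_{k+1} = r_{k-1} − q_k·r_k inherits s_{k+1} = s_{k-1} − q_k·s_k, t_{k+1} = t_{k-1} − q_k·t_k, so r_k = a·s_k + b·t_k at every step:
  q = 1: r = 21, s = 1 − 1·0 = 1, t = 0 − 1·1 = -1  (check: 46·1 + 25·(-1) = 21)
  q = 1: r = 4, s = 0 − 1·1 = -1, t = 1 − 1·(-1) = 2  (check: 46·(-1) + 25·2 = 4)
  q = 5: r = 1, s = 1 − 5·(-1) = 6, t = -1 − 5·2 = -11  (check: 46·6 + 25·(-11) = 1)
The row with r = 1 (the gcd) gives the Bezout coefficients s = 6, t = -11.
Result: 46 · (6) + 25 · (-11) = 1.

gcd(46, 25) = 1; s = 6, t = -11 (check: 46·6 + 25·(-11) = 1).


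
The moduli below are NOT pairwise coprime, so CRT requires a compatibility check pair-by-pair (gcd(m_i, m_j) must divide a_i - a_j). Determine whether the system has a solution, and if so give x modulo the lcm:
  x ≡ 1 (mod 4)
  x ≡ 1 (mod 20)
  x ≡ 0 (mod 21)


Moduli 4, 20, 21 are not pairwise coprime, so CRT works modulo lcm(m_i) when all pairwise compatibility conditions hold.
Pairwise compatibility: gcd(m_i, m_j) must divide a_i - a_j for every pair.
Merge one congruence at a time:
  Start: x ≡ 1 (mod 4).
  Combine with x ≡ 1 (mod 20): gcd(4, 20) = 4; 1 - 1 = 0, which IS divisible by 4, so compatible.
    Write x = 1 + 4·t and substitute into x ≡ 1 (mod 20): 4·t ≡ 1 − 1 = 0 (mod 20).
    Divide the congruence (and modulus) by g = 4: 1·t ≡ 0 (mod 5).
    So t ≡ 0 (mod 5).
    Then x = 1 + 4·0 = 1, valid modulo lcm(4, 20) = 20: x ≡ 1 (mod 20).
  Combine with x ≡ 0 (mod 21): gcd(20, 21) = 1; 0 - 1 = -1, which IS divisible by 1, so compatible.
    Write x = 1 + 20·t and substitute into x ≡ 0 (mod 21): 20·t ≡ 0 − 1 = -1 (mod 21).
    Reduce coefficients mod 21: 20·t ≡ 20 (mod 21).
    The inverse of 20 mod 21 is 20 (since 20·20 = 400 = 19·21 + 1), so t ≡ 20·20 = 400 ≡ 1 (mod 21).
    Then x = 1 + 20·1 = 21, valid modulo lcm(20, 21) = 420: x ≡ 21 (mod 420).
Verify: 21 mod 4 = 1, 21 mod 20 = 1, 21 mod 21 = 0.

x ≡ 21 (mod 420).


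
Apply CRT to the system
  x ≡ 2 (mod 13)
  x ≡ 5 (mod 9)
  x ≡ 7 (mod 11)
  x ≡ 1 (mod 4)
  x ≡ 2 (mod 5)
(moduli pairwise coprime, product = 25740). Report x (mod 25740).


Product of moduli M = 13 · 9 · 11 · 4 · 5 = 25740.
Merge one congruence at a time:
  Start: x ≡ 2 (mod 13).
  Combine with x ≡ 5 (mod 9); new modulus lcm = 117.
    Write x = 2 + 13·t and substitute into x ≡ 5 (mod 9): 13·t ≡ 5 − 2 = 3 (mod 9).
    Reduce coefficients mod 9: 4·t ≡ 3 (mod 9).
    The inverse of 4 mod 9 is 7 (since 4·7 = 28 = 3·9 + 1), so t ≡ 7·3 = 21 ≡ 3 (mod 9).
    Then x = 2 + 13·3 = 41, valid modulo lcm(13, 9) = 117: x ≡ 41 (mod 117).
  Combine with x ≡ 7 (mod 11); new modulus lcm = 1287.
    Write x = 41 + 117·t and substitute into x ≡ 7 (mod 11): 117·t ≡ 7 − 41 = -34 (mod 11).
    Reduce coefficients mod 11: 7·t ≡ 10 (mod 11).
    The inverse of 7 mod 11 is 8 (since 7·8 = 56 = 5·11 + 1), so t ≡ 8·10 = 80 ≡ 3 (mod 11).
    Then x = 41 + 117·3 = 392, valid modulo lcm(117, 11) = 1287: x ≡ 392 (mod 1287).
  Combine with x ≡ 1 (mod 4); new modulus lcm = 5148.
    Write x = 392 + 1287·t and substitute into x ≡ 1 (mod 4): 1287·t ≡ 1 − 392 = -391 (mod 4).
    Reduce coefficients mod 4: 3·t ≡ 1 (mod 4).
    The inverse of 3 mod 4 is 3 (since 3·3 = 9 = 2·4 + 1), so t ≡ 3·1 = 3 ≡ 3 (mod 4).
    Then x = 392 + 1287·3 = 4253, valid modulo lcm(1287, 4) = 5148: x ≡ 4253 (mod 5148).
  Combine with x ≡ 2 (mod 5); new modulus lcm = 25740.
    Write x = 4253 + 5148·t and substitute into x ≡ 2 (mod 5): 5148·t ≡ 2 − 4253 = -4251 (mod 5).
    Reduce coefficients mod 5: 3·t ≡ 4 (mod 5).
    The inverse of 3 mod 5 is 2 (since 3·2 = 6 = 1·5 + 1), so t ≡ 2·4 = 8 ≡ 3 (mod 5).
    Then x = 4253 + 5148·3 = 19697, valid modulo lcm(5148, 5) = 25740: x ≡ 19697 (mod 25740).
Verify against each original: 19697 mod 13 = 2, 19697 mod 9 = 5, 19697 mod 11 = 7, 19697 mod 4 = 1, 19697 mod 5 = 2.

x ≡ 19697 (mod 25740).


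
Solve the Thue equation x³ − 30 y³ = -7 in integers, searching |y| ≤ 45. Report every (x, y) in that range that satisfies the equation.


The equation is x³ - 30y³ = -7. For fixed y, x³ = 30·y³ − 7, so a solution requires the RHS to be a perfect cube.
Strategy: iterate y from -45 to 45, compute RHS = 30·y³ − 7, and check whether it is a (positive or negative) perfect cube.
Check small values of y:
  y = 0: RHS = -7 is not a perfect cube.
  y = 1: RHS = 23 is not a perfect cube.
  y = -1: RHS = -37 is not a perfect cube.
  y = 2: RHS = 233 is not a perfect cube.
  y = -2: RHS = -247 is not a perfect cube.
  y = 3: RHS = 803 is not a perfect cube.
  y = -3: RHS = -817 is not a perfect cube.
Continuing the search up to |y| = 45 finds no solutions either.
No (x, y) in the scanned range satisfies the equation.

No integer solutions with |y| ≤ 45.


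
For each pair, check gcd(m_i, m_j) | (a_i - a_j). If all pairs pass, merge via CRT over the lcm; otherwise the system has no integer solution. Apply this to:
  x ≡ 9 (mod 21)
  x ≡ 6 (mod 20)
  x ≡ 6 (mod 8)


Moduli 21, 20, 8 are not pairwise coprime, so CRT works modulo lcm(m_i) when all pairwise compatibility conditions hold.
Pairwise compatibility: gcd(m_i, m_j) must divide a_i - a_j for every pair.
Merge one congruence at a time:
  Start: x ≡ 9 (mod 21).
  Combine with x ≡ 6 (mod 20): gcd(21, 20) = 1; 6 - 9 = -3, which IS divisible by 1, so compatible.
    Write x = 9 + 21·t and substitute into x ≡ 6 (mod 20): 21·t ≡ 6 − 9 = -3 (mod 20).
    Reduce coefficients mod 20: 1·t ≡ 17 (mod 20).
    So t ≡ 17 (mod 20).
    Then x = 9 + 21·17 = 366, valid modulo lcm(21, 20) = 420: x ≡ 366 (mod 420).
  Combine with x ≡ 6 (mod 8): gcd(420, 8) = 4; 6 - 366 = -360, which IS divisible by 4, so compatible.
    Write x = 366 + 420·t and substitute into x ≡ 6 (mod 8): 420·t ≡ 6 − 366 = -360 (mod 8).
    Divide the congruence (and modulus) by g = 4: 105·t ≡ -90 (mod 2).
    Reduce coefficients mod 2: 1·t ≡ 0 (mod 2).
    So t ≡ 0 (mod 2).
    Then x = 366 + 420·0 = 366, valid modulo lcm(420, 8) = 840: x ≡ 366 (mod 840).
Verify: 366 mod 21 = 9, 366 mod 20 = 6, 366 mod 8 = 6.

x ≡ 366 (mod 840).


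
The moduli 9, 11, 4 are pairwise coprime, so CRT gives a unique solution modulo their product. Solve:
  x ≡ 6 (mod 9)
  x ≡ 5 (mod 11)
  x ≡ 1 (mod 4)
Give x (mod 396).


Moduli 9, 11, 4 are pairwise coprime; by CRT there is a unique solution modulo M = 9 · 11 · 4 = 396.
Solve pairwise, accumulating the modulus:
  Start with x ≡ 6 (mod 9).
  Combine with x ≡ 5 (mod 11): since gcd(9, 11) = 1, we get a unique residue mod 99.
    Write x = 6 + 9·t and substitute into x ≡ 5 (mod 11): 9·t ≡ 5 − 6 = -1 (mod 11).
    Reduce coefficients mod 11: 9·t ≡ 10 (mod 11).
    The inverse of 9 mod 11 is 5 (since 9·5 = 45 = 4·11 + 1), so t ≡ 5·10 = 50 ≡ 6 (mod 11).
    Then x = 6 + 9·6 = 60, valid modulo lcm(9, 11) = 99: x ≡ 60 (mod 99).
  Combine with x ≡ 1 (mod 4): since gcd(99, 4) = 1, we get a unique residue mod 396.
    Write x = 60 + 99·t and substitute into x ≡ 1 (mod 4): 99·t ≡ 1 − 60 = -59 (mod 4).
    Reduce coefficients mod 4: 3·t ≡ 1 (mod 4).
    The inverse of 3 mod 4 is 3 (since 3·3 = 9 = 2·4 + 1), so t ≡ 3·1 = 3 ≡ 3 (mod 4).
    Then x = 60 + 99·3 = 357, valid modulo lcm(99, 4) = 396: x ≡ 357 (mod 396).
Verify: 357 mod 9 = 6 ✓, 357 mod 11 = 5 ✓, 357 mod 4 = 1 ✓.

x ≡ 357 (mod 396).


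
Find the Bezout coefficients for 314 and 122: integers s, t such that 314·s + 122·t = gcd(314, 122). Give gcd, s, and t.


Euclidean algorithm on (314, 122) — divide until remainder is 0:
  314 = 2 · 122 + 70
  122 = 1 · 70 + 52
  70 = 1 · 52 + 18
  52 = 2 · 18 + 16
  18 = 1 · 16 + 2
  16 = 8 · 2 + 0
gcd(314, 122) = 2.
Track Bezout coefficients alongside the remainders: start with r₀ = 314 = a·1 + b·0 (s = 1, t = 0) and r₁ = 122 = a·0 + b·1 (s = 0, t = 1); each new remainder r_{k+1} = r_{k-1} − q_k·r_k inherits s_{k+1} = s_{k-1} − q_k·s_k, t_{k+1} = t_{k-1} − q_k·t_k, so r_k = a·s_k + b·t_k at every step:
  q = 2: r = 70, s = 1 − 2·0 = 1, t = 0 − 2·1 = -2  (check: 314·1 + 122·(-2) = 70)
  q = 1: r = 52, s = 0 − 1·1 = -1, t = 1 − 1·(-2) = 3  (check: 314·(-1) + 122·3 = 52)
  q = 1: r = 18, s = 1 − 1·(-1) = 2, t = -2 − 1·3 = -5  (check: 314·2 + 122·(-5) = 18)
  q = 2: r = 16, s = -1 − 2·2 = -5, t = 3 − 2·(-5) = 13  (check: 314·(-5) + 122·13 = 16)
  q = 1: r = 2, s = 2 − 1·(-5) = 7, t = -5 − 1·13 = -18  (check: 314·7 + 122·(-18) = 2)
The row with r = 2 (the gcd) gives the Bezout coefficients s = 7, t = -18.
Result: 314 · (7) + 122 · (-18) = 2.

gcd(314, 122) = 2; s = 7, t = -18 (check: 314·7 + 122·(-18) = 2).


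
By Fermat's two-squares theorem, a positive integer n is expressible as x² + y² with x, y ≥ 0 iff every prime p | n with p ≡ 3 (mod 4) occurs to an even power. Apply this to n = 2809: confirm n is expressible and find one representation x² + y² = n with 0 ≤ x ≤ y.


Step 1: Factor n = 2809 = 53^2.
Step 2: Check the mod-4 condition on each prime factor: 53 ≡ 1 (mod 4), exponent 2.
All primes ≡ 3 (mod 4) appear to even exponent (or don't appear), so by the two-squares theorem n IS expressible as a sum of two squares.
Step 3: Build a representation. Here n = 53 · 53 is a product of primes ≡ 1 (mod 4). Each prime p ≡ 1 (mod 4) is itself a sum of two squares; find a² by testing p − a² for a perfect square:
  53: 53 − 1² = 52, 53 − 2² = 49 = 7² ⇒ 53 = 2² + 7².
  Combine using the Brahmagupta–Fibonacci identity (a² + b²)(c² + d²) = (ac − bd)² + (ad + bc)² = (ac + bd)² + (ad − bc)²:
  53 · 53 = 2809: from (2² + 7²)(2² + 7²), take (2·2 − 7·7, 2·7 + 7·2) = (4 − 49, 14 + 14) = (-45, 28); dropping signs (only squares matter) gives (45, 28); check 45² + 28² = 2025 + 784 = 2809 ✓.
Step 4: Order so x ≤ y and verify: 28² + 45² = 784 + 2025 = 2809 = n. ✓

n = 2809 = 28² + 45² (one valid representation with x ≤ y).


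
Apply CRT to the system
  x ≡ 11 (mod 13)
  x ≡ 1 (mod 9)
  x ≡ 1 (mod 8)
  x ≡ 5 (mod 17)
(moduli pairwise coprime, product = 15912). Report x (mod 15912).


Product of moduli M = 13 · 9 · 8 · 17 = 15912.
Merge one congruence at a time:
  Start: x ≡ 11 (mod 13).
  Combine with x ≡ 1 (mod 9); new modulus lcm = 117.
    Write x = 11 + 13·t and substitute into x ≡ 1 (mod 9): 13·t ≡ 1 − 11 = -10 (mod 9).
    Reduce coefficients mod 9: 4·t ≡ 8 (mod 9).
    The inverse of 4 mod 9 is 7 (since 4·7 = 28 = 3·9 + 1), so t ≡ 7·8 = 56 ≡ 2 (mod 9).
    Then x = 11 + 13·2 = 37, valid modulo lcm(13, 9) = 117: x ≡ 37 (mod 117).
  Combine with x ≡ 1 (mod 8); new modulus lcm = 936.
    Write x = 37 + 117·t and substitute into x ≡ 1 (mod 8): 117·t ≡ 1 − 37 = -36 (mod 8).
    Reduce coefficients mod 8: 5·t ≡ 4 (mod 8).
    The inverse of 5 mod 8 is 5 (since 5·5 = 25 = 3·8 + 1), so t ≡ 5·4 = 20 ≡ 4 (mod 8).
    Then x = 37 + 117·4 = 505, valid modulo lcm(117, 8) = 936: x ≡ 505 (mod 936).
  Combine with x ≡ 5 (mod 17); new modulus lcm = 15912.
    Write x = 505 + 936·t and substitute into x ≡ 5 (mod 17): 936·t ≡ 5 − 505 = -500 (mod 17).
    Reduce coefficients mod 17: 1·t ≡ 10 (mod 17).
    So t ≡ 10 (mod 17).
    Then x = 505 + 936·10 = 9865, valid modulo lcm(936, 17) = 15912: x ≡ 9865 (mod 15912).
Verify against each original: 9865 mod 13 = 11, 9865 mod 9 = 1, 9865 mod 8 = 1, 9865 mod 17 = 5.

x ≡ 9865 (mod 15912).


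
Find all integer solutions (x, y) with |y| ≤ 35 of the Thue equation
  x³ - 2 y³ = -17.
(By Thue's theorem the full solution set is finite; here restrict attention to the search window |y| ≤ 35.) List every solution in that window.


The equation is x³ - 2y³ = -17. For fixed y, x³ = 2·y³ − 17, so a solution requires the RHS to be a perfect cube.
Strategy: iterate y from -35 to 35, compute RHS = 2·y³ − 17, and check whether it is a (positive or negative) perfect cube.
Check small values of y:
  y = 0: RHS = -17 is not a perfect cube.
  y = 1: RHS = -15 is not a perfect cube.
  y = -1: RHS = -19 is not a perfect cube.
  y = 2: RHS = -1 = (-1)³ ⇒ x = -1 works.
  y = -2: RHS = -33 is not a perfect cube.
  y = 3: RHS = 37 is not a perfect cube.
  y = -3: RHS = -71 is not a perfect cube.
Continuing the search up to |y| = 35 finds no further solutions beyond those listed.
Collected solutions: (-1, 2).

Solutions (with |y| ≤ 35): (-1, 2).


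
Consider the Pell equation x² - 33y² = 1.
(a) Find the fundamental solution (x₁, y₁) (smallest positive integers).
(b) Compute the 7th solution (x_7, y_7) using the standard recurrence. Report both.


Step 1: Find the fundamental solution (x₁, y₁) of x² - 33y² = 1.
  Expand √33 as a continued fraction. a₀ = ⌊√33⌋ = 5; iterate m_{k+1} = d_k·a_k − m_k, d_{k+1} = (33 − m_{k+1}²)/d_k, a_{k+1} = ⌊(a₀ + m_{k+1})/d_{k+1}⌋ (starting m₀ = 0, d₀ = 1), with convergents p_k = a_k·p_{k-1} + p_{k-2}, q_k = a_k·q_{k-1} + q_{k-2} (p₋₁ = 1, q₋₁ = 0):
  k = 0: a₀ = 5; p₀/q₀ = 5/1; p₀² − 33·q₀² = 25 − 33 = -8.
  k = 1: m = 5, d = 8, a = ⌊(5 + 5)/8⌋ = 1; p/q = (1·5 + 1)/(1·1 + 0) = 6/1; p² − 33·q² = 36 − 33 = 3.
  k = 2: m = 3, d = 3, a = ⌊(5 + 3)/3⌋ = 2; p/q = (2·6 + 5)/(2·1 + 1) = 17/3; p² − 33·q² = 289 − 297 = -8.
  k = 3: m = 3, d = 8, a = ⌊(5 + 3)/8⌋ = 1; p/q = (1·17 + 6)/(1·3 + 1) = 23/4; p² − 33·q² = 529 − 528 = 1.
  The first convergent with p² − 33·q² = 1 gives the fundamental solution (x₁, y₁) = (23, 4).
Step 2: Apply the recurrence (x_{n+1}, y_{n+1}) = (x₁x_n + 33y₁y_n, x₁y_n + y₁x_n) repeatedly.
  From (x_1, y_1) = (23, 4): x_2 = 23·23 + 33·4·4 = 1057; y_2 = 23·4 + 4·23 = 184.
  From (x_2, y_2) = (1057, 184): x_3 = 23·1057 + 33·4·184 = 48599; y_3 = 23·184 + 4·1057 = 8460.
  From (x_3, y_3) = (48599, 8460): x_4 = 23·48599 + 33·4·8460 = 2234497; y_4 = 23·8460 + 4·48599 = 388976.
  From (x_4, y_4) = (2234497, 388976): x_5 = 23·2234497 + 33·4·388976 = 102738263; y_5 = 23·388976 + 4·2234497 = 17884436.
  From (x_5, y_5) = (102738263, 17884436): x_6 = 23·102738263 + 33·4·17884436 = 4723725601; y_6 = 23·17884436 + 4·102738263 = 822295080.
  From (x_6, y_6) = (4723725601, 822295080): x_7 = 23·4723725601 + 33·4·822295080 = 217188639383; y_7 = 23·822295080 + 4·4723725601 = 37807689244.
Step 3: Verify x_7² - 33·y_7² = 47170905077038818620689 - 47170905077038818620688 = 1 (should be 1). ✓

(x_1, y_1) = (23, 4); (x_7, y_7) = (217188639383, 37807689244).


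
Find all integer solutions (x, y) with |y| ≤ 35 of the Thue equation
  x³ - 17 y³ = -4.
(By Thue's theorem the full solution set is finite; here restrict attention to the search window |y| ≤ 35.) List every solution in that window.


The equation is x³ - 17y³ = -4. For fixed y, x³ = 17·y³ − 4, so a solution requires the RHS to be a perfect cube.
Strategy: iterate y from -35 to 35, compute RHS = 17·y³ − 4, and check whether it is a (positive or negative) perfect cube.
Check small values of y:
  y = 0: RHS = -4 is not a perfect cube.
  y = 1: RHS = 13 is not a perfect cube.
  y = -1: RHS = -21 is not a perfect cube.
  y = 2: RHS = 132 is not a perfect cube.
  y = -2: RHS = -140 is not a perfect cube.
  y = 3: RHS = 455 is not a perfect cube.
  y = -3: RHS = -463 is not a perfect cube.
Continuing the search up to |y| = 35 finds no solutions either.
No (x, y) in the scanned range satisfies the equation.

No integer solutions with |y| ≤ 35.


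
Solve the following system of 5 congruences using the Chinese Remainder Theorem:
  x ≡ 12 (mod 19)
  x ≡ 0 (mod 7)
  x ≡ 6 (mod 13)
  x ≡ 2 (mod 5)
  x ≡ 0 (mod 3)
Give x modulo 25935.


Product of moduli M = 19 · 7 · 13 · 5 · 3 = 25935.
Merge one congruence at a time:
  Start: x ≡ 12 (mod 19).
  Combine with x ≡ 0 (mod 7); new modulus lcm = 133.
    Write x = 12 + 19·t and substitute into x ≡ 0 (mod 7): 19·t ≡ 0 − 12 = -12 (mod 7).
    Reduce coefficients mod 7: 5·t ≡ 2 (mod 7).
    The inverse of 5 mod 7 is 3 (since 5·3 = 15 = 2·7 + 1), so t ≡ 3·2 = 6 ≡ 6 (mod 7).
    Then x = 12 + 19·6 = 126, valid modulo lcm(19, 7) = 133: x ≡ 126 (mod 133).
  Combine with x ≡ 6 (mod 13); new modulus lcm = 1729.
    Write x = 126 + 133·t and substitute into x ≡ 6 (mod 13): 133·t ≡ 6 − 126 = -120 (mod 13).
    Reduce coefficients mod 13: 3·t ≡ 10 (mod 13).
    The inverse of 3 mod 13 is 9 (since 3·9 = 27 = 2·13 + 1), so t ≡ 9·10 = 90 ≡ 12 (mod 13).
    Then x = 126 + 133·12 = 1722, valid modulo lcm(133, 13) = 1729: x ≡ 1722 (mod 1729).
  Combine with x ≡ 2 (mod 5); new modulus lcm = 8645.
    Write x = 1722 + 1729·t and substitute into x ≡ 2 (mod 5): 1729·t ≡ 2 − 1722 = -1720 (mod 5).
    Reduce coefficients mod 5: 4·t ≡ 0 (mod 5).
    The inverse of 4 mod 5 is 4 (since 4·4 = 16 = 3·5 + 1), so t ≡ 4·0 = 0 ≡ 0 (mod 5).
    Then x = 1722 + 1729·0 = 1722, valid modulo lcm(1729, 5) = 8645: x ≡ 1722 (mod 8645).
  Combine with x ≡ 0 (mod 3); new modulus lcm = 25935.
    Write x = 1722 + 8645·t and substitute into x ≡ 0 (mod 3): 8645·t ≡ 0 − 1722 = -1722 (mod 3).
    Reduce coefficients mod 3: 2·t ≡ 0 (mod 3).
    The inverse of 2 mod 3 is 2 (since 2·2 = 4 = 1·3 + 1), so t ≡ 2·0 = 0 ≡ 0 (mod 3).
    Then x = 1722 + 8645·0 = 1722, valid modulo lcm(8645, 3) = 25935: x ≡ 1722 (mod 25935).
Verify against each original: 1722 mod 19 = 12, 1722 mod 7 = 0, 1722 mod 13 = 6, 1722 mod 5 = 2, 1722 mod 3 = 0.

x ≡ 1722 (mod 25935).


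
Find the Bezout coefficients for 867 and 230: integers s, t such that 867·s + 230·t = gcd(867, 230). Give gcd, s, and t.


Euclidean algorithm on (867, 230) — divide until remainder is 0:
  867 = 3 · 230 + 177
  230 = 1 · 177 + 53
  177 = 3 · 53 + 18
  53 = 2 · 18 + 17
  18 = 1 · 17 + 1
  17 = 17 · 1 + 0
gcd(867, 230) = 1.
Track Bezout coefficients alongside the remainders: start with r₀ = 867 = a·1 + b·0 (s = 1, t = 0) and r₁ = 230 = a·0 + b·1 (s = 0, t = 1); each new remainder r_{k+1} = r_{k-1} − q_k·r_k inherits s_{k+1} = s_{k-1} − q_k·s_k, t_{k+1} = t_{k-1} − q_k·t_k, so r_k = a·s_k + b·t_k at every step:
  q = 3: r = 177, s = 1 − 3·0 = 1, t = 0 − 3·1 = -3  (check: 867·1 + 230·(-3) = 177)
  q = 1: r = 53, s = 0 − 1·1 = -1, t = 1 − 1·(-3) = 4  (check: 867·(-1) + 230·4 = 53)
  q = 3: r = 18, s = 1 − 3·(-1) = 4, t = -3 − 3·4 = -15  (check: 867·4 + 230·(-15) = 18)
  q = 2: r = 17, s = -1 − 2·4 = -9, t = 4 − 2·(-15) = 34  (check: 867·(-9) + 230·34 = 17)
  q = 1: r = 1, s = 4 − 1·(-9) = 13, t = -15 − 1·34 = -49  (check: 867·13 + 230·(-49) = 1)
The row with r = 1 (the gcd) gives the Bezout coefficients s = 13, t = -49.
Result: 867 · (13) + 230 · (-49) = 1.

gcd(867, 230) = 1; s = 13, t = -49 (check: 867·13 + 230·(-49) = 1).


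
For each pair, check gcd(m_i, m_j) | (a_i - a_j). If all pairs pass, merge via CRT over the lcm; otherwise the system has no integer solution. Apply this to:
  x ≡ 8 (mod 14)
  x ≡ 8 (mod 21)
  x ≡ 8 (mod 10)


Moduli 14, 21, 10 are not pairwise coprime, so CRT works modulo lcm(m_i) when all pairwise compatibility conditions hold.
Pairwise compatibility: gcd(m_i, m_j) must divide a_i - a_j for every pair.
Merge one congruence at a time:
  Start: x ≡ 8 (mod 14).
  Combine with x ≡ 8 (mod 21): gcd(14, 21) = 7; 8 - 8 = 0, which IS divisible by 7, so compatible.
    Write x = 8 + 14·t and substitute into x ≡ 8 (mod 21): 14·t ≡ 8 − 8 = 0 (mod 21).
    Divide the congruence (and modulus) by g = 7: 2·t ≡ 0 (mod 3).
    The inverse of 2 mod 3 is 2 (since 2·2 = 4 = 1·3 + 1), so t ≡ 2·0 = 0 ≡ 0 (mod 3).
    Then x = 8 + 14·0 = 8, valid modulo lcm(14, 21) = 42: x ≡ 8 (mod 42).
  Combine with x ≡ 8 (mod 10): gcd(42, 10) = 2; 8 - 8 = 0, which IS divisible by 2, so compatible.
    Write x = 8 + 42·t and substitute into x ≡ 8 (mod 10): 42·t ≡ 8 − 8 = 0 (mod 10).
    Divide the congruence (and modulus) by g = 2: 21·t ≡ 0 (mod 5).
    Reduce coefficients mod 5: 1·t ≡ 0 (mod 5).
    So t ≡ 0 (mod 5).
    Then x = 8 + 42·0 = 8, valid modulo lcm(42, 10) = 210: x ≡ 8 (mod 210).
Verify: 8 mod 14 = 8, 8 mod 21 = 8, 8 mod 10 = 8.

x ≡ 8 (mod 210).


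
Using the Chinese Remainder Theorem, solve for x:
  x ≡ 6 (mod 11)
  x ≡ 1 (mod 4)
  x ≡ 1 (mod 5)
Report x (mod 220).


Moduli 11, 4, 5 are pairwise coprime; by CRT there is a unique solution modulo M = 11 · 4 · 5 = 220.
Solve pairwise, accumulating the modulus:
  Start with x ≡ 6 (mod 11).
  Combine with x ≡ 1 (mod 4): since gcd(11, 4) = 1, we get a unique residue mod 44.
    Write x = 6 + 11·t and substitute into x ≡ 1 (mod 4): 11·t ≡ 1 − 6 = -5 (mod 4).
    Reduce coefficients mod 4: 3·t ≡ 3 (mod 4).
    The inverse of 3 mod 4 is 3 (since 3·3 = 9 = 2·4 + 1), so t ≡ 3·3 = 9 ≡ 1 (mod 4).
    Then x = 6 + 11·1 = 17, valid modulo lcm(11, 4) = 44: x ≡ 17 (mod 44).
  Combine with x ≡ 1 (mod 5): since gcd(44, 5) = 1, we get a unique residue mod 220.
    Write x = 17 + 44·t and substitute into x ≡ 1 (mod 5): 44·t ≡ 1 − 17 = -16 (mod 5).
    Reduce coefficients mod 5: 4·t ≡ 4 (mod 5).
    The inverse of 4 mod 5 is 4 (since 4·4 = 16 = 3·5 + 1), so t ≡ 4·4 = 16 ≡ 1 (mod 5).
    Then x = 17 + 44·1 = 61, valid modulo lcm(44, 5) = 220: x ≡ 61 (mod 220).
Verify: 61 mod 11 = 6 ✓, 61 mod 4 = 1 ✓, 61 mod 5 = 1 ✓.

x ≡ 61 (mod 220).


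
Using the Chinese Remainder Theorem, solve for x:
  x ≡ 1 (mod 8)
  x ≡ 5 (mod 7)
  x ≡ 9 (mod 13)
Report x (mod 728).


Moduli 8, 7, 13 are pairwise coprime; by CRT there is a unique solution modulo M = 8 · 7 · 13 = 728.
Solve pairwise, accumulating the modulus:
  Start with x ≡ 1 (mod 8).
  Combine with x ≡ 5 (mod 7): since gcd(8, 7) = 1, we get a unique residue mod 56.
    Write x = 1 + 8·t and substitute into x ≡ 5 (mod 7): 8·t ≡ 5 − 1 = 4 (mod 7).
    Reduce coefficients mod 7: 1·t ≡ 4 (mod 7).
    So t ≡ 4 (mod 7).
    Then x = 1 + 8·4 = 33, valid modulo lcm(8, 7) = 56: x ≡ 33 (mod 56).
  Combine with x ≡ 9 (mod 13): since gcd(56, 13) = 1, we get a unique residue mod 728.
    Write x = 33 + 56·t and substitute into x ≡ 9 (mod 13): 56·t ≡ 9 − 33 = -24 (mod 13).
    Reduce coefficients mod 13: 4·t ≡ 2 (mod 13).
    The inverse of 4 mod 13 is 10 (since 4·10 = 40 = 3·13 + 1), so t ≡ 10·2 = 20 ≡ 7 (mod 13).
    Then x = 33 + 56·7 = 425, valid modulo lcm(56, 13) = 728: x ≡ 425 (mod 728).
Verify: 425 mod 8 = 1 ✓, 425 mod 7 = 5 ✓, 425 mod 13 = 9 ✓.

x ≡ 425 (mod 728).


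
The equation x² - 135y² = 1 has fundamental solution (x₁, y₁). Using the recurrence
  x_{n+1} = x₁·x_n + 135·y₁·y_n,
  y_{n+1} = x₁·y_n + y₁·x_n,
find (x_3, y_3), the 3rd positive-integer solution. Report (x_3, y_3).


Step 1: Find the fundamental solution (x₁, y₁) of x² - 135y² = 1.
  Expand √135 as a continued fraction. a₀ = ⌊√135⌋ = 11; iterate m_{k+1} = d_k·a_k − m_k, d_{k+1} = (135 − m_{k+1}²)/d_k, a_{k+1} = ⌊(a₀ + m_{k+1})/d_{k+1}⌋ (starting m₀ = 0, d₀ = 1), with convergents p_k = a_k·p_{k-1} + p_{k-2}, q_k = a_k·q_{k-1} + q_{k-2} (p₋₁ = 1, q₋₁ = 0):
  k = 0: a₀ = 11; p₀/q₀ = 11/1; p₀² − 135·q₀² = 121 − 135 = -14.
  k = 1: m = 11, d = 14, a = ⌊(11 + 11)/14⌋ = 1; p/q = (1·11 + 1)/(1·1 + 0) = 12/1; p² − 135·q² = 144 − 135 = 9.
  k = 2: m = 3, d = 9, a = ⌊(11 + 3)/9⌋ = 1; p/q = (1·12 + 11)/(1·1 + 1) = 23/2; p² − 135·q² = 529 − 540 = -11.
  k = 3: m = 6, d = 11, a = ⌊(11 + 6)/11⌋ = 1; p/q = (1·23 + 12)/(1·2 + 1) = 35/3; p² − 135·q² = 1225 − 1215 = 10.
  k = 4: m = 5, d = 10, a = ⌊(11 + 5)/10⌋ = 1; p/q = (1·35 + 23)/(1·3 + 2) = 58/5; p² − 135·q² = 3364 − 3375 = -11.
  k = 5: m = 5, d = 11, a = ⌊(11 + 5)/11⌋ = 1; p/q = (1·58 + 35)/(1·5 + 3) = 93/8; p² − 135·q² = 8649 − 8640 = 9.
  k = 6: m = 6, d = 9, a = ⌊(11 + 6)/9⌋ = 1; p/q = (1·93 + 58)/(1·8 + 5) = 151/13; p² − 135·q² = 22801 − 22815 = -14.
  k = 7: m = 3, d = 14, a = ⌊(11 + 3)/14⌋ = 1; p/q = (1·151 + 93)/(1·13 + 8) = 244/21; p² − 135·q² = 59536 − 59535 = 1.
  The first convergent with p² − 135·q² = 1 gives the fundamental solution (x₁, y₁) = (244, 21).
Step 2: Apply the recurrence (x_{n+1}, y_{n+1}) = (x₁x_n + 135y₁y_n, x₁y_n + y₁x_n) repeatedly.
  From (x_1, y_1) = (244, 21): x_2 = 244·244 + 135·21·21 = 119071; y_2 = 244·21 + 21·244 = 10248.
  From (x_2, y_2) = (119071, 10248): x_3 = 244·119071 + 135·21·10248 = 58106404; y_3 = 244·10248 + 21·119071 = 5001003.
Step 3: Verify x_3² - 135·y_3² = 3376354185811216 - 3376354185811215 = 1 (should be 1). ✓

(x_1, y_1) = (244, 21); (x_3, y_3) = (58106404, 5001003).


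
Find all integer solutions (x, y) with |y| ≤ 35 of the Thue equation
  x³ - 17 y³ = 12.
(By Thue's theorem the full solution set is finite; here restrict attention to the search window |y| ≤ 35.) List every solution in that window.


The equation is x³ - 17y³ = 12. For fixed y, x³ = 17·y³ + 12, so a solution requires the RHS to be a perfect cube.
Strategy: iterate y from -35 to 35, compute RHS = 17·y³ + 12, and check whether it is a (positive or negative) perfect cube.
Check small values of y:
  y = 0: RHS = 12 is not a perfect cube.
  y = 1: RHS = 29 is not a perfect cube.
  y = -1: RHS = -5 is not a perfect cube.
  y = 2: RHS = 148 is not a perfect cube.
  y = -2: RHS = -124 is not a perfect cube.
  y = 3: RHS = 471 is not a perfect cube.
  y = -3: RHS = -447 is not a perfect cube.
Continuing the search up to |y| = 35 finds no solutions either.
No (x, y) in the scanned range satisfies the equation.

No integer solutions with |y| ≤ 35.


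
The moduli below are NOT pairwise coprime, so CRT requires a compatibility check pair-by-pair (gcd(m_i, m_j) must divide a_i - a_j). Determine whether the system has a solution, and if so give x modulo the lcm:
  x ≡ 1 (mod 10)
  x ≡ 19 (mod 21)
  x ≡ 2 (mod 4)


Moduli 10, 21, 4 are not pairwise coprime, so CRT works modulo lcm(m_i) when all pairwise compatibility conditions hold.
Pairwise compatibility: gcd(m_i, m_j) must divide a_i - a_j for every pair.
Merge one congruence at a time:
  Start: x ≡ 1 (mod 10).
  Combine with x ≡ 19 (mod 21): gcd(10, 21) = 1; 19 - 1 = 18, which IS divisible by 1, so compatible.
    Write x = 1 + 10·t and substitute into x ≡ 19 (mod 21): 10·t ≡ 19 − 1 = 18 (mod 21).
    The inverse of 10 mod 21 is 19 (since 10·19 = 190 = 9·21 + 1), so t ≡ 19·18 = 342 ≡ 6 (mod 21).
    Then x = 1 + 10·6 = 61, valid modulo lcm(10, 21) = 210: x ≡ 61 (mod 210).
  Combine with x ≡ 2 (mod 4): gcd(210, 4) = 2, and 2 - 61 = -59 is NOT divisible by 2.
    ⇒ system is inconsistent (no integer solution).

No solution (the system is inconsistent).


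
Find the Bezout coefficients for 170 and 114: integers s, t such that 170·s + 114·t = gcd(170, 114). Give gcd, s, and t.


Euclidean algorithm on (170, 114) — divide until remainder is 0:
  170 = 1 · 114 + 56
  114 = 2 · 56 + 2
  56 = 28 · 2 + 0
gcd(170, 114) = 2.
Track Bezout coefficients alongside the remainders: start with r₀ = 170 = a·1 + b·0 (s = 1, t = 0) and r₁ = 114 = a·0 + b·1 (s = 0, t = 1); each new remainder r_{k+1} = r_{k-1} − q_k·r_k inherits s_{k+1} = s_{k-1} − q_k·s_k, t_{k+1} = t_{k-1} − q_k·t_k, so r_k = a·s_k + b·t_k at every step:
  q = 1: r = 56, s = 1 − 1·0 = 1, t = 0 − 1·1 = -1  (check: 170·1 + 114·(-1) = 56)
  q = 2: r = 2, s = 0 − 2·1 = -2, t = 1 − 2·(-1) = 3  (check: 170·(-2) + 114·3 = 2)
The row with r = 2 (the gcd) gives the Bezout coefficients s = -2, t = 3.
Result: 170 · (-2) + 114 · (3) = 2.

gcd(170, 114) = 2; s = -2, t = 3 (check: 170·(-2) + 114·3 = 2).


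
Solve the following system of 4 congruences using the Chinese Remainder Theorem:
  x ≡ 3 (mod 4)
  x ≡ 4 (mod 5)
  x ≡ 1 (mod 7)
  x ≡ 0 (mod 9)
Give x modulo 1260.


Product of moduli M = 4 · 5 · 7 · 9 = 1260.
Merge one congruence at a time:
  Start: x ≡ 3 (mod 4).
  Combine with x ≡ 4 (mod 5); new modulus lcm = 20.
    Write x = 3 + 4·t and substitute into x ≡ 4 (mod 5): 4·t ≡ 4 − 3 = 1 (mod 5).
    The inverse of 4 mod 5 is 4 (since 4·4 = 16 = 3·5 + 1), so t ≡ 4·1 = 4 ≡ 4 (mod 5).
    Then x = 3 + 4·4 = 19, valid modulo lcm(4, 5) = 20: x ≡ 19 (mod 20).
  Combine with x ≡ 1 (mod 7); new modulus lcm = 140.
    Write x = 19 + 20·t and substitute into x ≡ 1 (mod 7): 20·t ≡ 1 − 19 = -18 (mod 7).
    Reduce coefficients mod 7: 6·t ≡ 3 (mod 7).
    The inverse of 6 mod 7 is 6 (since 6·6 = 36 = 5·7 + 1), so t ≡ 6·3 = 18 ≡ 4 (mod 7).
    Then x = 19 + 20·4 = 99, valid modulo lcm(20, 7) = 140: x ≡ 99 (mod 140).
  Combine with x ≡ 0 (mod 9); new modulus lcm = 1260.
    Write x = 99 + 140·t and substitute into x ≡ 0 (mod 9): 140·t ≡ 0 − 99 = -99 (mod 9).
    Reduce coefficients mod 9: 5·t ≡ 0 (mod 9).
    The inverse of 5 mod 9 is 2 (since 5·2 = 10 = 1·9 + 1), so t ≡ 2·0 = 0 ≡ 0 (mod 9).
    Then x = 99 + 140·0 = 99, valid modulo lcm(140, 9) = 1260: x ≡ 99 (mod 1260).
Verify against each original: 99 mod 4 = 3, 99 mod 5 = 4, 99 mod 7 = 1, 99 mod 9 = 0.

x ≡ 99 (mod 1260).


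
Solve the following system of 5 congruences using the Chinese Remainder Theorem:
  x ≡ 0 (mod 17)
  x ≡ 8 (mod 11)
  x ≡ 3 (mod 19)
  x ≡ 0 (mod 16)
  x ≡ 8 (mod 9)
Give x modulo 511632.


Product of moduli M = 17 · 11 · 19 · 16 · 9 = 511632.
Merge one congruence at a time:
  Start: x ≡ 0 (mod 17).
  Combine with x ≡ 8 (mod 11); new modulus lcm = 187.
    Write x = 0 + 17·t and substitute into x ≡ 8 (mod 11): 17·t ≡ 8 − 0 = 8 (mod 11).
    Reduce coefficients mod 11: 6·t ≡ 8 (mod 11).
    The inverse of 6 mod 11 is 2 (since 6·2 = 12 = 1·11 + 1), so t ≡ 2·8 = 16 ≡ 5 (mod 11).
    Then x = 0 + 17·5 = 85, valid modulo lcm(17, 11) = 187: x ≡ 85 (mod 187).
  Combine with x ≡ 3 (mod 19); new modulus lcm = 3553.
    Write x = 85 + 187·t and substitute into x ≡ 3 (mod 19): 187·t ≡ 3 − 85 = -82 (mod 19).
    Reduce coefficients mod 19: 16·t ≡ 13 (mod 19).
    The inverse of 16 mod 19 is 6 (since 16·6 = 96 = 5·19 + 1), so t ≡ 6·13 = 78 ≡ 2 (mod 19).
    Then x = 85 + 187·2 = 459, valid modulo lcm(187, 19) = 3553: x ≡ 459 (mod 3553).
  Combine with x ≡ 0 (mod 16); new modulus lcm = 56848.
    Write x = 459 + 3553·t and substitute into x ≡ 0 (mod 16): 3553·t ≡ 0 − 459 = -459 (mod 16).
    Reduce coefficients mod 16: 1·t ≡ 5 (mod 16).
    So t ≡ 5 (mod 16).
    Then x = 459 + 3553·5 = 18224, valid modulo lcm(3553, 16) = 56848: x ≡ 18224 (mod 56848).
  Combine with x ≡ 8 (mod 9); new modulus lcm = 511632.
    Write x = 18224 + 56848·t and substitute into x ≡ 8 (mod 9): 56848·t ≡ 8 − 18224 = -18216 (mod 9).
    Reduce coefficients mod 9: 4·t ≡ 0 (mod 9).
    The inverse of 4 mod 9 is 7 (since 4·7 = 28 = 3·9 + 1), so t ≡ 7·0 = 0 ≡ 0 (mod 9).
    Then x = 18224 + 56848·0 = 18224, valid modulo lcm(56848, 9) = 511632: x ≡ 18224 (mod 511632).
Verify against each original: 18224 mod 17 = 0, 18224 mod 11 = 8, 18224 mod 19 = 3, 18224 mod 16 = 0, 18224 mod 9 = 8.

x ≡ 18224 (mod 511632).


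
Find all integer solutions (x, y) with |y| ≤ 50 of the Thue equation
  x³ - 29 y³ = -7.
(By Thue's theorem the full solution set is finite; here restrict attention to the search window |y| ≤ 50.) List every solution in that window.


The equation is x³ - 29y³ = -7. For fixed y, x³ = 29·y³ − 7, so a solution requires the RHS to be a perfect cube.
Strategy: iterate y from -50 to 50, compute RHS = 29·y³ − 7, and check whether it is a (positive or negative) perfect cube.
Check small values of y:
  y = 0: RHS = -7 is not a perfect cube.
  y = 1: RHS = 22 is not a perfect cube.
  y = -1: RHS = -36 is not a perfect cube.
  y = 2: RHS = 225 is not a perfect cube.
  y = -2: RHS = -239 is not a perfect cube.
  y = 3: RHS = 776 is not a perfect cube.
  y = -3: RHS = -790 is not a perfect cube.
Continuing the search up to |y| = 50 finds no solutions either.
No (x, y) in the scanned range satisfies the equation.

No integer solutions with |y| ≤ 50.


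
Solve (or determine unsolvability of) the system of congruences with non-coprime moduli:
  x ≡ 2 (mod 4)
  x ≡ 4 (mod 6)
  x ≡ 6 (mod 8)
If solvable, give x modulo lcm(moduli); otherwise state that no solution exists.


Moduli 4, 6, 8 are not pairwise coprime, so CRT works modulo lcm(m_i) when all pairwise compatibility conditions hold.
Pairwise compatibility: gcd(m_i, m_j) must divide a_i - a_j for every pair.
Merge one congruence at a time:
  Start: x ≡ 2 (mod 4).
  Combine with x ≡ 4 (mod 6): gcd(4, 6) = 2; 4 - 2 = 2, which IS divisible by 2, so compatible.
    Write x = 2 + 4·t and substitute into x ≡ 4 (mod 6): 4·t ≡ 4 − 2 = 2 (mod 6).
    Divide the congruence (and modulus) by g = 2: 2·t ≡ 1 (mod 3).
    The inverse of 2 mod 3 is 2 (since 2·2 = 4 = 1·3 + 1), so t ≡ 2·1 = 2 ≡ 2 (mod 3).
    Then x = 2 + 4·2 = 10, valid modulo lcm(4, 6) = 12: x ≡ 10 (mod 12).
  Combine with x ≡ 6 (mod 8): gcd(12, 8) = 4; 6 - 10 = -4, which IS divisible by 4, so compatible.
    Write x = 10 + 12·t and substitute into x ≡ 6 (mod 8): 12·t ≡ 6 − 10 = -4 (mod 8).
    Divide the congruence (and modulus) by g = 4: 3·t ≡ -1 (mod 2).
    Reduce coefficients mod 2: 1·t ≡ 1 (mod 2).
    So t ≡ 1 (mod 2).
    Then x = 10 + 12·1 = 22, valid modulo lcm(12, 8) = 24: x ≡ 22 (mod 24).
Verify: 22 mod 4 = 2, 22 mod 6 = 4, 22 mod 8 = 6.

x ≡ 22 (mod 24).
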